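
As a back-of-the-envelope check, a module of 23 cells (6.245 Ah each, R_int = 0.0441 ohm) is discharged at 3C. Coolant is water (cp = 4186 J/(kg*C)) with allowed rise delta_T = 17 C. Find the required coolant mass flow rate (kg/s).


Step 1: I = 3 * 6.245 = 18.735 A
Step 2: Q_cell = I^2 * R = 18.735^2 * 0.0441 = 15.479 W
Step 3: Q_total = 23 * 15.479 = 356.02 W
Step 4: m_dot = Q_total / (cp * dT) = 356.02 / (4186 * 17) = 0.005003 kg/s

0.005003 kg/s


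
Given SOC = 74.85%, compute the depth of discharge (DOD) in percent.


Complement of SOC: DOD = 100% - 74.85% = 25.15%

25.15%


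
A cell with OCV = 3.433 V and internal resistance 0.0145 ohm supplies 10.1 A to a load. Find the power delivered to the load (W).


Step 1: V_terminal = OCV - I*R = 3.433 - 10.1 * 0.0145 = 3.2866 V
Step 2: P_out = V_terminal * I = 3.2866 * 10.1 = 33.19 W

33.19 W


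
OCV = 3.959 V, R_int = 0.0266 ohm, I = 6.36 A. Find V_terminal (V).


V = OCV - I*R = 3.959 - 6.36 * 0.0266 = 3.790 V

3.790 V


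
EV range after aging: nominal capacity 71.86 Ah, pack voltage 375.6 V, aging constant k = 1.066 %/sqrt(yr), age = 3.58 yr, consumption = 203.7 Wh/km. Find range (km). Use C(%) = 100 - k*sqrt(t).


Step 1: capacity retention = 100 - 1.066 * sqrt(3.58) = 100 - 1.066 * 1.8921 = 97.983%
Step 2: C_now = 71.86 * 97.983/100 = 70.411 Ah
Step 3: E_pack = V * C_now = 375.6 * 70.411 = 26446 Wh
Step 4: range = E_pack / consumption = 26446 / 203.7 = 129.8 km

129.8 km


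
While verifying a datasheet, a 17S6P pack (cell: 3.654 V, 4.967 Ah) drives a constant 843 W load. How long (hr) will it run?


Step 1: E_pack = Ns * V_cell * Np * C_cell = 17 * 3.654 * 6 * 4.967 = 1851.2 Wh
Step 2: t = E_pack / P = 1851.2 / 843 = 2.196 hr

2.196 hr


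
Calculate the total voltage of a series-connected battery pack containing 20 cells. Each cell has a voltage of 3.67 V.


With 20 cells in series at 3.67 V each, V_pack = 73.4 V

73.4 V


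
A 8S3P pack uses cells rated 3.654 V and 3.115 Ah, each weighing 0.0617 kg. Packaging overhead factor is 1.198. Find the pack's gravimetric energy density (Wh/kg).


Step 1: V_pack = 8 * 3.654 = 29.232 V
Step 2: C_pack = 3 * 3.115 = 9.345 Ah
Step 3: E_pack = V_pack * C_pack = 29.232 * 9.345 = 273.17 Wh
Step 4: m_pack = 8 * 3 * 0.0617 * 1.198 = 1.774 kg
Step 5: ED = E_pack / m_pack = 273.17 / 1.774 = 154.0 Wh/kg

154.0 Wh/kg


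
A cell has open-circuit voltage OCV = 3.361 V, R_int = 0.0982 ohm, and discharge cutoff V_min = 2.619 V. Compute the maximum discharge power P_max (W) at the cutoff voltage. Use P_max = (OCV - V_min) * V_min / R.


P_max = (OCV - V_min) * V_min / R = (3.361 - 2.619) * 2.619 / 0.0982 = 0.742 * 2.619 / 0.0982 = 19.79 W

19.79 W


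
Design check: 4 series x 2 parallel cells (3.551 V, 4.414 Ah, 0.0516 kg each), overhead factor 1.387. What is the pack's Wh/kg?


Step 1: V_pack = 4 * 3.551 = 14.204 V
Step 2: C_pack = 2 * 4.414 = 8.828 Ah
Step 3: E_pack = V_pack * C_pack = 14.204 * 8.828 = 125.39 Wh
Step 4: m_pack = 4 * 2 * 0.0516 * 1.387 = 0.57255 kg
Step 5: ED = E_pack / m_pack = 125.39 / 0.57255 = 219.0 Wh/kg

219.0 Wh/kg


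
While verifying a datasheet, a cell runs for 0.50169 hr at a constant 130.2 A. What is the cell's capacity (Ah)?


C = I * t = 130.2 * 0.50169 = 65.32 Ah

65.32 Ah


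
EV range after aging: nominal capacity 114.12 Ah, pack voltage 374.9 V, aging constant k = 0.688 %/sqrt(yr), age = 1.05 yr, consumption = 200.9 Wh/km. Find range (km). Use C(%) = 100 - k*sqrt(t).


Step 1: capacity retention = 100 - 0.688 * sqrt(1.05) = 100 - 0.688 * 1.0247 = 99.295%
Step 2: C_now = 114.12 * 99.295/100 = 113.32 Ah
Step 3: E_pack = V * C_now = 374.9 * 113.32 = 42484 Wh
Step 4: range = E_pack / consumption = 42484 / 200.9 = 211.5 km

211.5 km


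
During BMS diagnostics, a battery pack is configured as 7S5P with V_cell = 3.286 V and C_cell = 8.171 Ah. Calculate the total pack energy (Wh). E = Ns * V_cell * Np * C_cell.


V_pack = 7 * 3.286 = 23.002 V
C_pack = 5 * 8.171 = 40.855 Ah
E = V_pack * C_pack = 23.002 * 40.855 = 939.7 Wh

939.7 Wh


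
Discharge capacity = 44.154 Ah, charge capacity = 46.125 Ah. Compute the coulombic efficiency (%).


eta_c = Q_dis / Q_chg * 100 = 44.154 / 46.125 * 100 = 95.73%

95.73%


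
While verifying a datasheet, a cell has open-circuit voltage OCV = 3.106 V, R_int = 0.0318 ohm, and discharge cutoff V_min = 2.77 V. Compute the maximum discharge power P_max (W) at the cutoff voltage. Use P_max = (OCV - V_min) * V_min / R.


dV = OCV - V_min = 0.336 V (so I_max = dV / R)
P_max = dV * V_min / R = 0.336 * 2.77 / 0.0318 = 29.27 W

29.27 W


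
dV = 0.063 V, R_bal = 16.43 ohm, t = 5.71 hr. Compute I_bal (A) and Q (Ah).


First, Ohm's law: I_bal = 0.063 V / 16.43 ohm = 0.0038344 A
Then Q = I * t = 0.0038344 A * 5.71 hr = 0.02189 Ah

I=0.0038344 A, Q=0.02189 Ah


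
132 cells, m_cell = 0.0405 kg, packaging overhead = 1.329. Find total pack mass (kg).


Cell mass sum = 132 * 0.0405 = 5.346 kg
With overhead 1.329: m_pack = 5.346 * 1.329 = 7.105 kg

7.105 kg


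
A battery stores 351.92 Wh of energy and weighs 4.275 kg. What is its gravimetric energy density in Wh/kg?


Specific energy = 351.92 Wh / 4.275 kg = 82.32 Wh/kg

82.32 Wh/kg


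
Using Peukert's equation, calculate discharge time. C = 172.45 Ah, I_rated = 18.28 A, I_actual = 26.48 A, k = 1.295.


Step 1: t_rated = C / I_rated = 172.45 / 18.28 = 9.4338 hr
Step 2: ratio = 18.28 / 26.48 = 0.69033
Step 3: ratio^k = 0.69033^1.295 = 0.61884
Step 4: t = t_rated * ratio^k = 9.4338 * 0.61884 = 5.838 hr

5.838 hr


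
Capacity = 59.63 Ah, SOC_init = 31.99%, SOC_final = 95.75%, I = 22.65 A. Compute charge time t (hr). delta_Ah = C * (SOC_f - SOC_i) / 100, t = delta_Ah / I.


delta_Ah = 59.63 * (95.75 - 31.99) / 100 = 38.02 Ah
t = delta_Ah / I = 38.02 / 22.65 = 1.679 hr

1.679 hr


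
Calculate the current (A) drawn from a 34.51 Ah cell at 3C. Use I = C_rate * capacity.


I = C_rate * capacity = 3 * 34.51 = 103.53 A

103.53 A


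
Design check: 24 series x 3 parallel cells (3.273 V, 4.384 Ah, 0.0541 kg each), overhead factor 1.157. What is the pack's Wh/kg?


Step 1: V_pack = 24 * 3.273 = 78.552 V
Step 2: C_pack = 3 * 4.384 = 13.152 Ah
Step 3: E_pack = V_pack * C_pack = 78.552 * 13.152 = 1033.1 Wh
Step 4: m_pack = 24 * 3 * 0.0541 * 1.157 = 4.5067 kg
Step 5: ED = E_pack / m_pack = 1033.1 / 4.5067 = 229.2 Wh/kg

229.2 Wh/kg


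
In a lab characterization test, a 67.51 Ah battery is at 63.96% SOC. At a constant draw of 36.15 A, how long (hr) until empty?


Step 1: remaining = SOC/100 * C_total = 63.96/100 * 67.51 = 43.179 Ah
Step 2: t = remaining / I = 43.179 / 36.15 = 1.194 hr

1.194 hr


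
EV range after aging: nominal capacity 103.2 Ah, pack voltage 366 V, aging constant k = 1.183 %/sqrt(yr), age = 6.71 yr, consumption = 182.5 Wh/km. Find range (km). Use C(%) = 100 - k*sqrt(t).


Step 1: capacity retention = 100 - 1.183 * sqrt(6.71) = 100 - 1.183 * 2.5904 = 96.936%
Step 2: C_now = 103.2 * 96.936/100 = 100.04 Ah
Step 3: E_pack = V * C_now = 366 * 100.04 = 36615 Wh
Step 4: range = E_pack / consumption = 36615 / 182.5 = 200.6 km

200.6 km


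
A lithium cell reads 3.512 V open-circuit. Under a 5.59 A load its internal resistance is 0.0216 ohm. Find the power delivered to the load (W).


Step 1: V_terminal = OCV - I*R = 3.512 - 5.59 * 0.0216 = 3.3913 V
Step 2: P_out = V_terminal * I = 3.3913 * 5.59 = 18.96 W

18.96 W


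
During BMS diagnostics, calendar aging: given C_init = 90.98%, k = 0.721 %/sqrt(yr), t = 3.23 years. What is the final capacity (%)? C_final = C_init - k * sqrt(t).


Step 1: sqrt(3.23 yr) = 1.7972
Step 2: drop = 0.721 * 1.7972 = 1.2958
Step 3: C_final = 90.98 - 1.2958 = 89.68%

89.68%


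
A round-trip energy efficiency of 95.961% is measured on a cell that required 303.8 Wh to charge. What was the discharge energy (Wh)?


E_dis = eta/100 * E_chg = 95.961/100 * 303.8 = 291.5 Wh

291.5 Wh


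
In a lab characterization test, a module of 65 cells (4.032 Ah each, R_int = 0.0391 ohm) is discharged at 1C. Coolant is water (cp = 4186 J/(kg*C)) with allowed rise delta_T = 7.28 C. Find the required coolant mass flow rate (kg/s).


Step 1: I = 1 * 4.032 = 4.032 A
Step 2: Q_cell = I^2 * R = 4.032^2 * 0.0391 = 0.63565 W
Step 3: Q_total = 65 * 0.63565 = 41.317 W
Step 4: m_dot = Q_total / (cp * dT) = 41.317 / (4186 * 7.28) = 0.001356 kg/s

0.001356 kg/s


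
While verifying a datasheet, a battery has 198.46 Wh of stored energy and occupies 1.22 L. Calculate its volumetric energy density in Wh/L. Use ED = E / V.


Volumetric ED = 198.46 Wh / 1.22 L = 162.7 Wh/L

162.7 Wh/L


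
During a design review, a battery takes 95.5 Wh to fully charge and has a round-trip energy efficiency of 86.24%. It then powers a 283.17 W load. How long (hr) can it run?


Step 1: E_discharge = eta/100 * E_charge = 86.24/100 * 95.5 = 82.359 Wh
Step 2: t = E_discharge / P = 82.359 / 283.17 = 0.2908 hr

0.2908 hr


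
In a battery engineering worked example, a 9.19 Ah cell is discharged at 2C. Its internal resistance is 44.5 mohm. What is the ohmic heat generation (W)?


Convert: R = 44.5 mohm = 0.0445 ohm
Step 1: I = C_rate * capacity = 2 * 9.19 = 18.38 A
Step 2: Q = I^2 * R = 18.38^2 * 0.0445 = 337.82 * 0.0445 = 15.03 W

15.03 W


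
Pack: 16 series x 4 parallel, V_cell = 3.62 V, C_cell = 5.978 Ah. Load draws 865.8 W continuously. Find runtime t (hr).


Step 1: E_pack = Ns * V_cell * Np * C_cell = 16 * 3.62 * 4 * 5.978 = 1385 Wh
Step 2: t = E_pack / P = 1385 / 865.8 = 1.600 hr

1.600 hr


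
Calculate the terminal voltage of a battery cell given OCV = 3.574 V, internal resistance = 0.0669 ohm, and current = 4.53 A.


IR drop = 4.53 * 0.0669 = 0.30306 V
V = 3.574 - 0.30306 = 3.271 V

3.271 V


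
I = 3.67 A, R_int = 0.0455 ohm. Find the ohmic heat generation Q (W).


Q = I^2 * R = 3.67^2 * 0.0455 = 0.6128 W

0.6128 W


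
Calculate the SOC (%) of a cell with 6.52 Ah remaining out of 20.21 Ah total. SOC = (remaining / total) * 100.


SOC = (remaining / total) * 100 = (6.52 / 20.21) * 100 = 32.26%

32.26%


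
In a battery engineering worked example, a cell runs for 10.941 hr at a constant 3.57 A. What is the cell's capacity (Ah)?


C = I * t = 3.57 * 10.941 = 39.06 Ah

39.06 Ah


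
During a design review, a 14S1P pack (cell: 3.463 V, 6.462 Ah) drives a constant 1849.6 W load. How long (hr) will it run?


Step 1: E_pack = Ns * V_cell * Np * C_cell = 14 * 3.463 * 1 * 6.462 = 313.29 Wh
Step 2: t = E_pack / P = 313.29 / 1849.6 = 0.1694 hr

0.1694 hr


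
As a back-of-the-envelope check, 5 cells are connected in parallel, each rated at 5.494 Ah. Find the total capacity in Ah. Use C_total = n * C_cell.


C_total = 5 * 5.494 = 27.47 Ah

27.47 Ah


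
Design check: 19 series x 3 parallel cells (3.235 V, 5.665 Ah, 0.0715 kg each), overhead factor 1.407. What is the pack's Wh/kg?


Step 1: V_pack = 19 * 3.235 = 61.465 V
Step 2: C_pack = 3 * 5.665 = 16.995 Ah
Step 3: E_pack = V_pack * C_pack = 61.465 * 16.995 = 1044.6 Wh
Step 4: m_pack = 19 * 3 * 0.0715 * 1.407 = 5.7342 kg
Step 5: ED = E_pack / m_pack = 1044.6 / 5.7342 = 182.2 Wh/kg

182.2 Wh/kg


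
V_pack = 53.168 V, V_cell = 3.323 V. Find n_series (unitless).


n = V_pack / V_cell = 53.168 / 3.323 = 16

16


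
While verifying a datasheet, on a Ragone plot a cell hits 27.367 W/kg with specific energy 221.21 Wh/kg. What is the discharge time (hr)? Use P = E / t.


t = E / P = 221.21 / 27.367 = 8.083 hr

8.083 hr


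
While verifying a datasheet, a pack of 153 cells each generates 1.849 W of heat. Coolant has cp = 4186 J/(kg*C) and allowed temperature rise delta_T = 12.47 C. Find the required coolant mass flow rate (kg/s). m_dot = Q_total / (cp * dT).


Step 1: Total heat Q = 153 * 1.849 W = 282.9 W
Step 2: denom = cp * dT = 4186 * 12.47 = 52199
Step 3: m_dot = 282.9 / 52199 = 0.005420 kg/s

0.005420 kg/s


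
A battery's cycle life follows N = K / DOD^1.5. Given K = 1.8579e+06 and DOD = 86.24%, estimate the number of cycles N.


DOD^1.5 = 800.87
N = K / DOD^1.5 = 1.8579e+06 / 800.87 = 2320

2320 cycles


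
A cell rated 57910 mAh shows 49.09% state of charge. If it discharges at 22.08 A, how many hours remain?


Convert: C_total = 57910 mAh = 57.91 Ah
Step 1: remaining = SOC/100 * C_total = 49.09/100 * 57.91 = 28.428 Ah
Step 2: t = remaining / I = 28.428 / 22.08 = 1.288 hr

1.288 hr


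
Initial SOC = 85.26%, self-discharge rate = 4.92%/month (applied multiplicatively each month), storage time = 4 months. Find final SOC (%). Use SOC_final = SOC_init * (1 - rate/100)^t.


Monthly retention factor = 1 - 4.92/100 = 0.9508
Over 4 months: factor^4 = 0.81725
SOC_final = 85.26 * 0.81725 = 69.68%

69.68%


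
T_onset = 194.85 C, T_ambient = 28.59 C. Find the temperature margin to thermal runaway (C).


Safety margin = 194.85 C - 28.59 C = 166.26 C

166.26 C


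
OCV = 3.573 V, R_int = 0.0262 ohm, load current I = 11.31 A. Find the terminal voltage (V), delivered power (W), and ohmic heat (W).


Step 1: V_terminal = OCV - I*R = 3.573 - 11.31 * 0.0262 = 3.2767 V
Step 2: P_out = V_terminal * I = 3.2767 * 11.31 = 37.06 W
Step 3: Q = I^2 * R = 11.31^2 * 0.0262 = 3.351 W

V=3.2767 V, P=37.06 W, Q=3.351 W


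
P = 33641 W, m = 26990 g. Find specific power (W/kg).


Convert: m = 26990 g = 26.99 kg
SP = P / m = 33641 / 26.99 = 1246 W/kg

1246 W/kg


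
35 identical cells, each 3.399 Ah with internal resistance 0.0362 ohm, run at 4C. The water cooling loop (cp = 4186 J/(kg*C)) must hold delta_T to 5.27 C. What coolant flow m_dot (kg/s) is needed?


Step 1: I = 4 * 3.399 = 13.596 A
Step 2: Q_cell = I^2 * R = 13.596^2 * 0.0362 = 6.6916 W
Step 3: Q_total = 35 * 6.6916 = 234.21 W
Step 4: m_dot = Q_total / (cp * dT) = 234.21 / (4186 * 5.27) = 0.01062 kg/s

0.01062 kg/s


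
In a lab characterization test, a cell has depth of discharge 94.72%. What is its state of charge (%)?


SOC = 100 - DOD = 100 - 94.72 = 5.28%

5.28%


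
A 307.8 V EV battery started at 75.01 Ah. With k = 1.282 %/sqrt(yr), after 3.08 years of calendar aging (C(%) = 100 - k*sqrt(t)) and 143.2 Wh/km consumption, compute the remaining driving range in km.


Step 1: capacity retention = 100 - 1.282 * sqrt(3.08) = 100 - 1.282 * 1.755 = 97.75%
Step 2: C_now = 75.01 * 97.75/100 = 73.322 Ah
Step 3: E_pack = V * C_now = 307.8 * 73.322 = 22569 Wh
Step 4: range = E_pack / consumption = 22569 / 143.2 = 157.6 km

157.6 km


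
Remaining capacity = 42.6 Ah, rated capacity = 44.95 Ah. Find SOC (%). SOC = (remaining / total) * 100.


SOC = (remaining / total) * 100 = (42.6 / 44.95) * 100 = 94.77%

94.77%


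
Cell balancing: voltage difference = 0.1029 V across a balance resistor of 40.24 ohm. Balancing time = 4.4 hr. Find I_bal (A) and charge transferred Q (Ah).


First, Ohm's law: I_bal = 0.1029 V / 40.24 ohm = 0.0025572 A
Then Q = I * t = 0.0025572 A * 4.4 hr = 0.01125 Ah

I=0.0025572 A, Q=0.01125 Ah


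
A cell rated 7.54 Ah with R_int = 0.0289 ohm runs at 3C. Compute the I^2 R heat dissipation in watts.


Step 1: I = C_rate * capacity = 3 * 7.54 = 22.62 A
Step 2: Q = I^2 * R = 22.62^2 * 0.0289 = 511.66 * 0.0289 = 14.79 W

14.79 W


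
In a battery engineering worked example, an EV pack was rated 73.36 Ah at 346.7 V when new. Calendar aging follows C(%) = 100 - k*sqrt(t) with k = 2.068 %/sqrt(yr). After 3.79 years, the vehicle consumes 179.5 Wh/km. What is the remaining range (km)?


Step 1: capacity retention = 100 - 2.068 * sqrt(3.79) = 100 - 2.068 * 1.9468 = 95.974%
Step 2: C_now = 73.36 * 95.974/100 = 70.407 Ah
Step 3: E_pack = V * C_now = 346.7 * 70.407 = 24410 Wh
Step 4: range = E_pack / consumption = 24410 / 179.5 = 136.0 km

136.0 km


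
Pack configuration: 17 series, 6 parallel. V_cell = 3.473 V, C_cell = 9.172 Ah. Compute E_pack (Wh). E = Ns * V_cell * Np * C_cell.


V_pack = 17 * 3.473 = 59.041 V
C_pack = 6 * 9.172 = 55.032 Ah
E = V_pack * C_pack = 59.041 * 55.032 = 3249 Wh

3249 Wh


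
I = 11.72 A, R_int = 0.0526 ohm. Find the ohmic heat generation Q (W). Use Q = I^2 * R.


Q = I^2 * R = 11.72^2 * 0.0526 = 7.225 W

7.225 W


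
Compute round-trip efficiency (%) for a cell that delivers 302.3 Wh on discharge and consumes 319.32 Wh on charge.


Round-trip efficiency = 302.3/319.32 * 100% = 94.67%

94.67%


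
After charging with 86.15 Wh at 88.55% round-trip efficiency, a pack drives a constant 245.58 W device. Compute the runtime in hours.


Step 1: E_discharge = eta/100 * E_charge = 88.55/100 * 86.15 = 76.286 Wh
Step 2: t = E_discharge / P = 76.286 / 245.58 = 0.3106 hr

0.3106 hr


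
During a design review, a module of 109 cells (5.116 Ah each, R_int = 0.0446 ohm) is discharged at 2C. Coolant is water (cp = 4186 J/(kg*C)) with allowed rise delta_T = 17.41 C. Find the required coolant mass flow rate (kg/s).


Step 1: I = 2 * 5.116 = 10.232 A
Step 2: Q_cell = I^2 * R = 10.232^2 * 0.0446 = 4.6693 W
Step 3: Q_total = 109 * 4.6693 = 508.95 W
Step 4: m_dot = Q_total / (cp * dT) = 508.95 / (4186 * 17.41) = 0.006984 kg/s

0.006984 kg/s


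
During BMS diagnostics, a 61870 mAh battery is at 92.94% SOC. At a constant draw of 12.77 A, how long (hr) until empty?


Convert: C_total = 61870 mAh = 61.87 Ah
Step 1: remaining = SOC/100 * C_total = 92.94/100 * 61.87 = 57.502 Ah
Step 2: t = remaining / I = 57.502 / 12.77 = 4.503 hr

4.503 hr


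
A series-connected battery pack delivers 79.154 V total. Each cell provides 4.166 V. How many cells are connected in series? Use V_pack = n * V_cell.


Rearranging: n = V_pack / V_cell = 79.154 / 4.166 = 19 cells

19


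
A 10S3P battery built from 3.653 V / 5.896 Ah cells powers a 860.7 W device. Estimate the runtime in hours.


Step 1: E_pack = Ns * V_cell * Np * C_cell = 10 * 3.653 * 3 * 5.896 = 646.14 Wh
Step 2: t = E_pack / P = 646.14 / 860.7 = 0.7507 hr

0.7507 hr


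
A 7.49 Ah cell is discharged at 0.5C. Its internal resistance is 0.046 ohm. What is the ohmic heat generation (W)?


Step 1: I = C_rate * capacity = 0.5 * 7.49 = 3.745 A
Step 2: Q = I^2 * R = 3.745^2 * 0.046 = 14.025 * 0.046 = 0.6452 W

0.6452 W


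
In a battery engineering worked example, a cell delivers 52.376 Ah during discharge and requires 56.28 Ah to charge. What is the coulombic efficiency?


Coulombic efficiency = 52.376/56.28 * 100% = 93.06%

93.06%


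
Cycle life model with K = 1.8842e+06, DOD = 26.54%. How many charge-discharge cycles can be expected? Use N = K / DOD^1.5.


Step 1: DOD^1.5 = 26.54^1.5 = 136.73
Step 2: N = 1.8842e+06 / 136.73 = 13780 cycles

13780 cycles


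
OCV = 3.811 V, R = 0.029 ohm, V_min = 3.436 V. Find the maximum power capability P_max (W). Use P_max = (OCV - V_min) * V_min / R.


P_max = (OCV - V_min) * V_min / R = (3.811 - 3.436) * 3.436 / 0.029 = 0.375 * 3.436 / 0.029 = 44.43 W

44.43 W


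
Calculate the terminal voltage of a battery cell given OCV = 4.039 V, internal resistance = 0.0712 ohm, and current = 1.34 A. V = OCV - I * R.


IR drop = 1.34 * 0.0712 = 0.095408 V
V = 4.039 - 0.095408 = 3.944 V

3.944 V


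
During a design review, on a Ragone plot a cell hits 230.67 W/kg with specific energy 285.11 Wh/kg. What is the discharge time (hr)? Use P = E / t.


t = E / P = 285.11 / 230.67 = 1.236 hr

1.236 hr


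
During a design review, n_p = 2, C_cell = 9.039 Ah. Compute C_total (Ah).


Parallel capacities add: 2 * 9.039 Ah = 18.078 Ah

18.078 Ah


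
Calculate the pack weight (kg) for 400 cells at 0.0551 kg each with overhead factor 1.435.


Cell mass sum = 400 * 0.0551 = 22.04 kg
With overhead 1.435: m_pack = 22.04 * 1.435 = 31.63 kg

31.63 kg


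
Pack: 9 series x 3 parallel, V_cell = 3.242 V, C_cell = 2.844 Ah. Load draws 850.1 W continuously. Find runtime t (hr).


Step 1: E_pack = Ns * V_cell * Np * C_cell = 9 * 3.242 * 3 * 2.844 = 248.95 Wh
Step 2: t = E_pack / P = 248.95 / 850.1 = 0.2928 hr

0.2928 hr


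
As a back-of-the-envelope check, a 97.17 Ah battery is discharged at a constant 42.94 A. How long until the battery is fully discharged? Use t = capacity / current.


t = capacity / current = 97.17 / 42.94 = 2.263 hr

2.263 hr


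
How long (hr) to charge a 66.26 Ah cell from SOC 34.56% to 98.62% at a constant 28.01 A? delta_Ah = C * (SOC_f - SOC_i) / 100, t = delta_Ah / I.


delta_Ah = 66.26 * (98.62 - 34.56) / 100 = 42.446 Ah
t = delta_Ah / I = 42.446 / 28.01 = 1.515 hr

1.515 hr


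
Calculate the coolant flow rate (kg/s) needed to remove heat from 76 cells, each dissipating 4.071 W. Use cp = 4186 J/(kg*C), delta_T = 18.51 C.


Step 1: Total heat Q = 76 * 4.071 W = 309.4 W
Step 2: denom = cp * dT = 4186 * 18.51 = 77483
Step 3: m_dot = 309.4 / 77483 = 0.003993 kg/s

0.003993 kg/s


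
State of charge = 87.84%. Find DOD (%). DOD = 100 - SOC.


DOD = 100 - SOC = 100 - 87.84 = 12.16%

12.16%


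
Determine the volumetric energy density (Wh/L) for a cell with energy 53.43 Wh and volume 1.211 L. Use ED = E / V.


ED = E / V = 53.43 / 1.211 = 44.12 Wh/L

44.12 Wh/L


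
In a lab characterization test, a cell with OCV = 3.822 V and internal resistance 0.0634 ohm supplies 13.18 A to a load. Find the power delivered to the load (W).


Step 1: V_terminal = OCV - I*R = 3.822 - 13.18 * 0.0634 = 2.9864 V
Step 2: P_out = V_terminal * I = 2.9864 * 13.18 = 39.36 W

39.36 W


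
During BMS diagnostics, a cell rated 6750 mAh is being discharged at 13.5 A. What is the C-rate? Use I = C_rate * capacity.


Convert: capacity = 6750 mAh = 6.75 Ah
C_rate = I / capacity = 13.5 / 6.75 = 2C

2C


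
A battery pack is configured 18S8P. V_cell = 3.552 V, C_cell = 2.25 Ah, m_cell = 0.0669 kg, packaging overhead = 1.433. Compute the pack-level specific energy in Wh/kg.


Step 1: V_pack = 18 * 3.552 = 63.936 V
Step 2: C_pack = 8 * 2.25 = 18 Ah
Step 3: E_pack = V_pack * C_pack = 63.936 * 18 = 1150.8 Wh
Step 4: m_pack = 18 * 8 * 0.0669 * 1.433 = 13.805 kg
Step 5: ED = E_pack / m_pack = 1150.8 / 13.805 = 83.36 Wh/kg

83.36 Wh/kg


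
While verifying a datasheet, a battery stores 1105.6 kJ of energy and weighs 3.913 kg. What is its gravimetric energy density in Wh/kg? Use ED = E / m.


Convert: E = 1105.6 kJ = 307.11 Wh
ED = E / m = 307.11 / 3.913 = 78.48 Wh/kg

78.48 Wh/kg


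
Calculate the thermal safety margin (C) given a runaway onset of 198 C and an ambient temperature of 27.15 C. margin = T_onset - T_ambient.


margin = T_onset - T_ambient = 198 - 27.15 = 170.85 C

170.85 C


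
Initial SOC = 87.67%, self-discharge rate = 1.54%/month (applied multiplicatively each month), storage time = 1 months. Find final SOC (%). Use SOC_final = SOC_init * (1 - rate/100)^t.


decay = (1 - 1.54/100)^1 = 0.9846
SOC_final = 87.67 * 0.9846 = 86.32%

86.32%


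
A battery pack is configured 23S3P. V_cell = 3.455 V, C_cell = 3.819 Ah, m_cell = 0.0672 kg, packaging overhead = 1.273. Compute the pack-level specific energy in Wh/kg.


Step 1: V_pack = 23 * 3.455 = 79.465 V
Step 2: C_pack = 3 * 3.819 = 11.457 Ah
Step 3: E_pack = V_pack * C_pack = 79.465 * 11.457 = 910.43 Wh
Step 4: m_pack = 23 * 3 * 0.0672 * 1.273 = 5.9026 kg
Step 5: ED = E_pack / m_pack = 910.43 / 5.9026 = 154.2 Wh/kg

154.2 Wh/kg


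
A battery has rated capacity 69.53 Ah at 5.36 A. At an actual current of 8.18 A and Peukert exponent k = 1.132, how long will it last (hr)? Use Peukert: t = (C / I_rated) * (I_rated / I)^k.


t_rated = C / I_rated = 69.53 / 5.36 = 12.972 hr
(I_rated/I)^k = (0.65526)^1.132 = 0.6197
t = t_rated * (I_rated/I)^k = 12.972 * 0.6197 = 8.039 hr

8.039 hr


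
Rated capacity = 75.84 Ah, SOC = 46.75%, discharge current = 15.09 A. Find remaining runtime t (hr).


Step 1: remaining = SOC/100 * C_total = 46.75/100 * 75.84 = 35.455 Ah
Step 2: t = remaining / I = 35.455 / 15.09 = 2.350 hr

2.350 hr


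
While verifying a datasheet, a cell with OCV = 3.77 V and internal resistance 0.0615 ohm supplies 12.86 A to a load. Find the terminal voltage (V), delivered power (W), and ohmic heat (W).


Step 1: V_terminal = OCV - I*R = 3.77 - 12.86 * 0.0615 = 2.9791 V
Step 2: P_out = V_terminal * I = 2.9791 * 12.86 = 38.31 W
Step 3: Q = I^2 * R = 12.86^2 * 0.0615 = 10.17 W

V=2.9791 V, P=38.31 W, Q=10.17 W


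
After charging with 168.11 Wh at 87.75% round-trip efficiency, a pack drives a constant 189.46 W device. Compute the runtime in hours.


Step 1: E_discharge = eta/100 * E_charge = 87.75/100 * 168.11 = 147.52 Wh
Step 2: t = E_discharge / P = 147.52 / 189.46 = 0.7786 hr

0.7786 hr


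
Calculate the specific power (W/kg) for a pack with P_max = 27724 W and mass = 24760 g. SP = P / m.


Convert: m = 24760 g = 24.76 kg
SP = P / m = 27724 / 24.76 = 1120 W/kg

1120 W/kg


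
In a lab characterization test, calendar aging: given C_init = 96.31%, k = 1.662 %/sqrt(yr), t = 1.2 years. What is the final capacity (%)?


sqrt(t) = sqrt(1.2) = 1.0954
C_final = 96.31 - 1.662 * 1.0954 = 94.49%

94.49%


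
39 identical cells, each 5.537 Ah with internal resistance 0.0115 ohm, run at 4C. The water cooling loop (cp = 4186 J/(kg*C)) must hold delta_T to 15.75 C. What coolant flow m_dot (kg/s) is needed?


Step 1: I = 4 * 5.537 = 22.148 A
Step 2: Q_cell = I^2 * R = 22.148^2 * 0.0115 = 5.6411 W
Step 3: Q_total = 39 * 5.6411 = 220 W
Step 4: m_dot = Q_total / (cp * dT) = 220 / (4186 * 15.75) = 0.003337 kg/s

0.003337 kg/s


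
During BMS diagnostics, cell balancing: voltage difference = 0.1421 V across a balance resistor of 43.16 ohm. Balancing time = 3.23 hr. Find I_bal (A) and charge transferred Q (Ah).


First, Ohm's law: I_bal = 0.1421 V / 43.16 ohm = 0.0032924 A
Then Q = I * t = 0.0032924 A * 3.23 hr = 0.01063 Ah

I=0.0032924 A, Q=0.01063 Ah


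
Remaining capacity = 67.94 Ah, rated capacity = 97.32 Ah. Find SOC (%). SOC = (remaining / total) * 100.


SOC% = 67.94 / 97.32 * 100 = 69.81%

69.81%


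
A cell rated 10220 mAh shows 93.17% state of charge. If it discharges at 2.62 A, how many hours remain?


Convert: C_total = 10220 mAh = 10.22 Ah
Step 1: remaining = SOC/100 * C_total = 93.17/100 * 10.22 = 9.522 Ah
Step 2: t = remaining / I = 9.522 / 2.62 = 3.634 hr

3.634 hr


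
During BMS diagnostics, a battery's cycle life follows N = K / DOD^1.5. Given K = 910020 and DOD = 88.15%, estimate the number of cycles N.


DOD^1.5 = 827.62
N = K / DOD^1.5 = 910020 / 827.62 = 1100

1100 cycles


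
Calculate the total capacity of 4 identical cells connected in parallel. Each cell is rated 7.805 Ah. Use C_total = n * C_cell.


C_total = 4 * 7.805 = 31.22 Ah

31.22 Ah


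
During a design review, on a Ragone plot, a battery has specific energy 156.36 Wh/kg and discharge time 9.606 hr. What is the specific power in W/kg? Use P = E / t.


P_specific = E / t = 156.36 / 9.606 = 16.28 W/kg

16.28 W/kg


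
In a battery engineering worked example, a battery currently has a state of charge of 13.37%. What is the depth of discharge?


Complement of SOC: DOD = 100% - 13.37% = 86.63%

86.63%


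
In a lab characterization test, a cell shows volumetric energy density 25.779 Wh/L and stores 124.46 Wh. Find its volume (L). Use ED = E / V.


V = E / ED = 124.46 / 25.779 = 4.828 L

4.828 L


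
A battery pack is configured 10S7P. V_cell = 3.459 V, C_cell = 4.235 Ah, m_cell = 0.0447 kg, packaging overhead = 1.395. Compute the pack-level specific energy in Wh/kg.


Step 1: V_pack = 10 * 3.459 = 34.59 V
Step 2: C_pack = 7 * 4.235 = 29.645 Ah
Step 3: E_pack = V_pack * C_pack = 34.59 * 29.645 = 1025.4 Wh
Step 4: m_pack = 10 * 7 * 0.0447 * 1.395 = 4.365 kg
Step 5: ED = E_pack / m_pack = 1025.4 / 4.365 = 234.9 Wh/kg

234.9 Wh/kg


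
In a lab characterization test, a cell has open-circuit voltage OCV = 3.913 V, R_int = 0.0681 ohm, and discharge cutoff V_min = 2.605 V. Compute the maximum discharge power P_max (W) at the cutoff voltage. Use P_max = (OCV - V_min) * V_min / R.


P_max = (OCV - V_min) * V_min / R = (3.913 - 2.605) * 2.605 / 0.0681 = 1.308 * 2.605 / 0.0681 = 50.03 W

50.03 W


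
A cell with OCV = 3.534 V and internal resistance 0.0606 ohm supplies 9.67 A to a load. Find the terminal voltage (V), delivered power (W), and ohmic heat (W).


Step 1: V_terminal = OCV - I*R = 3.534 - 9.67 * 0.0606 = 2.948 V
Step 2: P_out = V_terminal * I = 2.948 * 9.67 = 28.51 W
Step 3: Q = I^2 * R = 9.67^2 * 0.0606 = 5.667 W

V=2.948 V, P=28.51 W, Q=5.667 W


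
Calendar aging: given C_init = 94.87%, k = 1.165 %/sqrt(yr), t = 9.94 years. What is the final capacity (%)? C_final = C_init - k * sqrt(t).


sqrt(t) = sqrt(9.94) = 3.1528
C_final = 94.87 - 1.165 * 3.1528 = 91.20%

91.20%


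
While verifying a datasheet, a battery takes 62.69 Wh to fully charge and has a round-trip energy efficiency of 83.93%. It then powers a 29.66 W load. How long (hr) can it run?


Step 1: E_discharge = eta/100 * E_charge = 83.93/100 * 62.69 = 52.616 Wh
Step 2: t = E_discharge / P = 52.616 / 29.66 = 1.774 hr

1.774 hr


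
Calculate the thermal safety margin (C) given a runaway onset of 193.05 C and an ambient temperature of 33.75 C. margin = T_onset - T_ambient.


Safety margin = 193.05 C - 33.75 C = 159.3 C

159.3 C


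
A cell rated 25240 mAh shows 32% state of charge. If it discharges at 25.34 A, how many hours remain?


Convert: C_total = 25240 mAh = 25.24 Ah
Step 1: remaining = SOC/100 * C_total = 32/100 * 25.24 = 8.0768 Ah
Step 2: t = remaining / I = 8.0768 / 25.34 = 0.3187 hr

0.3187 hr


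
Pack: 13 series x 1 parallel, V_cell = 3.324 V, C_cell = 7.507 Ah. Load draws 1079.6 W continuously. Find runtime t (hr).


Step 1: E_pack = Ns * V_cell * Np * C_cell = 13 * 3.324 * 1 * 7.507 = 324.39 Wh
Step 2: t = E_pack / P = 324.39 / 1079.6 = 0.3005 hr

0.3005 hr


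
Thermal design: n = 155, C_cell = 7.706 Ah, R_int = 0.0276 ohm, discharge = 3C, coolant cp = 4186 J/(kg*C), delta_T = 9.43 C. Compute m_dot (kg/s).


Step 1: I = 3 * 7.706 = 23.118 A
Step 2: Q_cell = I^2 * R = 23.118^2 * 0.0276 = 14.751 W
Step 3: Q_total = 155 * 14.751 = 2286.4 W
Step 4: m_dot = Q_total / (cp * dT) = 2286.4 / (4186 * 9.43) = 0.05792 kg/s

0.05792 kg/s


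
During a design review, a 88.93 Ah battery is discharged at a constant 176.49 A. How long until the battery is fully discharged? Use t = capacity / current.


t = capacity / current = 88.93 / 176.49 = 0.5039 hr

0.5039 hr


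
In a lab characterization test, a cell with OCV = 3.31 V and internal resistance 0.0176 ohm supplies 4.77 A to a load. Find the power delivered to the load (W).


Step 1: V_terminal = OCV - I*R = 3.31 - 4.77 * 0.0176 = 3.226 V
Step 2: P_out = V_terminal * I = 3.226 * 4.77 = 15.39 W

15.39 W


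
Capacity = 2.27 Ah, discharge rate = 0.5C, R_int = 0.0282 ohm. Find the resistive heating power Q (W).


Step 1: I = C_rate * capacity = 0.5 * 2.27 = 1.135 A
Step 2: Q = I^2 * R = 1.135^2 * 0.0282 = 1.2882 * 0.0282 = 0.03633 W

0.03633 W


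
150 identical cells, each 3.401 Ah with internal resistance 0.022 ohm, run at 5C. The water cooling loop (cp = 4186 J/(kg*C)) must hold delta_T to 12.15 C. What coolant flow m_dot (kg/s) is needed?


Step 1: I = 5 * 3.401 = 17.005 A
Step 2: Q_cell = I^2 * R = 17.005^2 * 0.022 = 6.3617 W
Step 3: Q_total = 150 * 6.3617 = 954.26 W
Step 4: m_dot = Q_total / (cp * dT) = 954.26 / (4186 * 12.15) = 0.01876 kg/s

0.01876 kg/s


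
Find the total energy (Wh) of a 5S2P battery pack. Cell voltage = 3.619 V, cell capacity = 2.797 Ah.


V_pack = 5 * 3.619 = 18.095 V
C_pack = 2 * 2.797 = 5.594 Ah
E = V_pack * C_pack = 18.095 * 5.594 = 101.2 Wh

101.2 Wh


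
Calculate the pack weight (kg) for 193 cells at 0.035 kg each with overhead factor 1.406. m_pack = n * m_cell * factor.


m_pack = n * m_cell * overhead = 193 * 0.035 * 1.406 = 9.498 kg

9.498 kg


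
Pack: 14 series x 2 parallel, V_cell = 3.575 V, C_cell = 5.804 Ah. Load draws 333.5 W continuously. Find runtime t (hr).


Step 1: E_pack = Ns * V_cell * Np * C_cell = 14 * 3.575 * 2 * 5.804 = 580.98 Wh
Step 2: t = E_pack / P = 580.98 / 333.5 = 1.742 hr

1.742 hr


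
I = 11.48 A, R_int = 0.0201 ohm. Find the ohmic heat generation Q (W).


I^2 = 131.79
Q = 131.79 * 0.0201 = 2.649 W

2.649 W


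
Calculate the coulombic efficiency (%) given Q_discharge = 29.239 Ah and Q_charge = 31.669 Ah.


eta_c = Q_dis / Q_chg * 100 = 29.239 / 31.669 * 100 = 92.33%

92.33%


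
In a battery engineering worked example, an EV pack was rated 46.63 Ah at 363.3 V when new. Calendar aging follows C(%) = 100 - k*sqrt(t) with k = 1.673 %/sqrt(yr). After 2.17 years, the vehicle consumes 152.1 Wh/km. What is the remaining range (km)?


Step 1: capacity retention = 100 - 1.673 * sqrt(2.17) = 100 - 1.673 * 1.4731 = 97.536%
Step 2: C_now = 46.63 * 97.536/100 = 45.481 Ah
Step 3: E_pack = V * C_now = 363.3 * 45.481 = 16523 Wh
Step 4: range = E_pack / consumption = 16523 / 152.1 = 108.6 km

108.6 km


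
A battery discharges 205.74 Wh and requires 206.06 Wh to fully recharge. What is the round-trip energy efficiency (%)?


Round-trip efficiency = 205.74/206.06 * 100% = 99.84%

99.84%


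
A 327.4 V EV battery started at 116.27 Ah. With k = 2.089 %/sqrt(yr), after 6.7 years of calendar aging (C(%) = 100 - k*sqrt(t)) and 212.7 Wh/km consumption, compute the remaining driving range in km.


Step 1: capacity retention = 100 - 2.089 * sqrt(6.7) = 100 - 2.089 * 2.5884 = 94.593%
Step 2: C_now = 116.27 * 94.593/100 = 109.98 Ah
Step 3: E_pack = V * C_now = 327.4 * 109.98 = 36007 Wh
Step 4: range = E_pack / consumption = 36007 / 212.7 = 169.3 km

169.3 km


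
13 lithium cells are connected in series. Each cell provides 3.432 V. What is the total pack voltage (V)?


Series voltages add: 13 * 3.432 V = 44.616 V

44.616 V


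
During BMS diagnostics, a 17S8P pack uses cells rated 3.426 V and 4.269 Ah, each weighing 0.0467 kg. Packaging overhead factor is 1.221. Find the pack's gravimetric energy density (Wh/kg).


Step 1: V_pack = 17 * 3.426 = 58.242 V
Step 2: C_pack = 8 * 4.269 = 34.152 Ah
Step 3: E_pack = V_pack * C_pack = 58.242 * 34.152 = 1989.1 Wh
Step 4: m_pack = 17 * 8 * 0.0467 * 1.221 = 7.7548 kg
Step 5: ED = E_pack / m_pack = 1989.1 / 7.7548 = 256.5 Wh/kg

256.5 Wh/kg


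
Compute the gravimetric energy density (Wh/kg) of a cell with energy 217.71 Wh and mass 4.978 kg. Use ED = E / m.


Specific energy = 217.71 Wh / 4.978 kg = 43.73 Wh/kg

43.73 Wh/kg


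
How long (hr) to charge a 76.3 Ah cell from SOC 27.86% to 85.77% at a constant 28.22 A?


Step 1: dSOC = 85.77% - 27.86% = 57.91%
Step 2: delta_Ah = 76.3 * 57.91 / 100 = 44.185 Ah
Step 3: t = 44.185 / 28.22 = 1.566 hr

1.566 hr


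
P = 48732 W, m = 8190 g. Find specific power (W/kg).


Convert: m = 8190 g = 8.19 kg
Specific power = 48732 W / 8.19 kg = 5950 W/kg

5950 W/kg


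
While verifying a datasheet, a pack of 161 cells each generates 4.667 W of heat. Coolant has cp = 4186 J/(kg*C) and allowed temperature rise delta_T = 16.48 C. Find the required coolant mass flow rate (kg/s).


Q_total = 161 * 4.667 = 751.39 W
m_dot = Q_total / (cp * dT) = 751.39 / (4186 * 16.48) = 0.01089 kg/s

0.01089 kg/s


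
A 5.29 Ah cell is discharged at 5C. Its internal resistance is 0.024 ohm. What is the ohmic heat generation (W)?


Step 1: I = C_rate * capacity = 5 * 5.29 = 26.45 A
Step 2: Q = I^2 * R = 26.45^2 * 0.024 = 699.6 * 0.024 = 16.79 W

16.79 W


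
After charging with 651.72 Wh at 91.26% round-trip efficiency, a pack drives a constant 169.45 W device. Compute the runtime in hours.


Step 1: E_discharge = eta/100 * E_charge = 91.26/100 * 651.72 = 594.76 Wh
Step 2: t = E_discharge / P = 594.76 / 169.45 = 3.510 hr

3.510 hr


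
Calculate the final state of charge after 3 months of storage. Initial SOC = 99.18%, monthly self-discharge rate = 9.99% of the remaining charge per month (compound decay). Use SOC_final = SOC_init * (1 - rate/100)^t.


decay = (1 - 9.99/100)^3 = 0.72924
SOC_final = 99.18 * 0.72924 = 72.33%

72.33%


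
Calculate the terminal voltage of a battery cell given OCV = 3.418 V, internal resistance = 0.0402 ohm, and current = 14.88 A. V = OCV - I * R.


IR drop = 14.88 * 0.0402 = 0.59818 V
V = 3.418 - 0.59818 = 2.820 V

2.820 V


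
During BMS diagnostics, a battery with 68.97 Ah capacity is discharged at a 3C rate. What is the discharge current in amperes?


I = C_rate * capacity = 3 * 68.97 = 206.91 A

206.91 A


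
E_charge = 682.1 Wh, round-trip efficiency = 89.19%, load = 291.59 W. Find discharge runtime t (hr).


Step 1: E_discharge = eta/100 * E_charge = 89.19/100 * 682.1 = 608.36 Wh
Step 2: t = E_discharge / P = 608.36 / 291.59 = 2.086 hr

2.086 hr


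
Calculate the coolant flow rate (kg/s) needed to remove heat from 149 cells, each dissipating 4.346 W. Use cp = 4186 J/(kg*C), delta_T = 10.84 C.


Q_total = 149 * 4.346 = 647.55 W
m_dot = Q_total / (cp * dT) = 647.55 / (4186 * 10.84) = 0.01427 kg/s

0.01427 kg/s


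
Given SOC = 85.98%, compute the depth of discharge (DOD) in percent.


DOD = 100 - SOC = 100 - 85.98 = 14.02%

14.02%


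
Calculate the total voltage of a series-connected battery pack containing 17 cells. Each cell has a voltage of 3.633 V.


V_pack = n * V_cell = 17 * 3.633 = 61.761 V

61.761 V


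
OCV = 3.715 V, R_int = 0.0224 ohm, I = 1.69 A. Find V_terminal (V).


V = OCV - I*R = 3.715 - 1.69 * 0.0224 = 3.677 V

3.677 V


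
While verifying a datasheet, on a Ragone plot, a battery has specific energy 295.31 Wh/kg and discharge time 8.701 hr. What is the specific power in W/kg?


Specific power = 295.31 Wh/kg / 8.701 hr = 33.94 W/kg

33.94 W/kg


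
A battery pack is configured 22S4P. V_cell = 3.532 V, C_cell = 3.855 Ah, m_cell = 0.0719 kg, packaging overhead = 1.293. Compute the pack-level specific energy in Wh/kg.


Step 1: V_pack = 22 * 3.532 = 77.704 V
Step 2: C_pack = 4 * 3.855 = 15.42 Ah
Step 3: E_pack = V_pack * C_pack = 77.704 * 15.42 = 1198.2 Wh
Step 4: m_pack = 22 * 4 * 0.0719 * 1.293 = 8.1811 kg
Step 5: ED = E_pack / m_pack = 1198.2 / 8.1811 = 146.5 Wh/kg

146.5 Wh/kg


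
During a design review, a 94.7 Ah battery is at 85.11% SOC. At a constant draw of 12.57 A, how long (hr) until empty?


Step 1: remaining = SOC/100 * C_total = 85.11/100 * 94.7 = 80.599 Ah
Step 2: t = remaining / I = 80.599 / 12.57 = 6.412 hr

6.412 hr


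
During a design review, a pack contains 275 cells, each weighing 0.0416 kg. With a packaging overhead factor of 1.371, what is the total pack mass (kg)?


m_pack = n * m_cell * overhead = 275 * 0.0416 * 1.371 = 15.68 kg

15.68 kg


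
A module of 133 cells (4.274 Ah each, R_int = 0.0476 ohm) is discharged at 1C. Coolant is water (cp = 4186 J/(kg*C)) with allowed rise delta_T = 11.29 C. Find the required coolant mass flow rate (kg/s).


Step 1: I = 1 * 4.274 = 4.274 A
Step 2: Q_cell = I^2 * R = 4.274^2 * 0.0476 = 0.86951 W
Step 3: Q_total = 133 * 0.86951 = 115.64 W
Step 4: m_dot = Q_total / (cp * dT) = 115.64 / (4186 * 11.29) = 0.002447 kg/s

0.002447 kg/s


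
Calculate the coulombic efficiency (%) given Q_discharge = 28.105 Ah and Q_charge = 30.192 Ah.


eta_c = Q_dis / Q_chg * 100 = 28.105 / 30.192 * 100 = 93.09%

93.09%


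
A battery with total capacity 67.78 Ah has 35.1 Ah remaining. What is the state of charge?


SOC% = 35.1 / 67.78 * 100 = 51.79%

51.79%


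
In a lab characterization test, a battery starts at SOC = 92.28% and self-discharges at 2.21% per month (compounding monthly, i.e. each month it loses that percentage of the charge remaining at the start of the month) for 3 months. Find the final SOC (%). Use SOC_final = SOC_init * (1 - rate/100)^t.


Monthly retention factor = 1 - 2.21/100 = 0.9779
Over 3 months: factor^3 = 0.93515
SOC_final = 92.28 * 0.93515 = 86.30%

86.30%


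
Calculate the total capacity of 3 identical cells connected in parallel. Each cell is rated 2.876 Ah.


C_total = 3 * 2.876 = 8.628 Ah

8.628 Ah
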